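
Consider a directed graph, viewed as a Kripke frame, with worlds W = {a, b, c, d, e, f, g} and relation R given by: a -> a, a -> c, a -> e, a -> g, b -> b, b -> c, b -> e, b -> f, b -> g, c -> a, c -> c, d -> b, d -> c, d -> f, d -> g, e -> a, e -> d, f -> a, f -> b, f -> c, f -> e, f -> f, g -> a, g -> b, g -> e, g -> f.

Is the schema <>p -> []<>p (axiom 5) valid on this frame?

By correspondence theory, 5 is valid on a frame iff R is Euclidean.
Euclidean: no — a R c and a R e, but not c R e.

No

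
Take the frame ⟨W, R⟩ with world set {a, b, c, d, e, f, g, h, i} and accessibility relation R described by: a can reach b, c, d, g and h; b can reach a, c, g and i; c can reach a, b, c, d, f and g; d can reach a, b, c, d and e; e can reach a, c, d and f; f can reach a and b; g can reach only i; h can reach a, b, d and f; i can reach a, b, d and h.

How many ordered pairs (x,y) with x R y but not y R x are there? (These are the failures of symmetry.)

Enumerating: (a,g), (b,g), (c,f), (c,g), (d,b), (e,a), (e,c), (e,f), (f,a), (f,b), (g,i), (h,b), (h,d), (h,f), (i,a), (i,d), (i,h).

17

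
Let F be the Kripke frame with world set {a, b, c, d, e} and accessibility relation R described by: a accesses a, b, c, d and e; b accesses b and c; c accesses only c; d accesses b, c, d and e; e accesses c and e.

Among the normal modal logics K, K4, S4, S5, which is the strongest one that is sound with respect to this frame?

Transitive (axiom 4): yes — every two-step R-path is closed by a direct edge.
Reflexive (axiom T): yes — every world is R-related to itself.
Euclidean (axiom 5): no — a R b and a R d, but not b R d.
So F validates K, K4, S4; S5 would additionally require R to be Euclidean. The strongest is S4.

S4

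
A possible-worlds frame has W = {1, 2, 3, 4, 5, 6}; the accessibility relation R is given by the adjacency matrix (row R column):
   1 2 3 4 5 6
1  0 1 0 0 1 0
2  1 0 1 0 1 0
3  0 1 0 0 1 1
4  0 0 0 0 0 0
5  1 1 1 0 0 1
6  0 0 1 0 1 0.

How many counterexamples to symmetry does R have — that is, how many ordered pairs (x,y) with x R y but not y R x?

R is symmetric; there are no such tuples.

0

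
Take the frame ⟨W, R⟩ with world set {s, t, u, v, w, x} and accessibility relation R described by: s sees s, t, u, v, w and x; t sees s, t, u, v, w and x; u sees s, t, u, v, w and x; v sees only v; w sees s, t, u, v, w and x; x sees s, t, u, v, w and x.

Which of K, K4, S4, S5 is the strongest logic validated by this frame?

Transitive (axiom 4): yes — every two-step R-path is closed by a direct edge.
Reflexive (axiom T): yes — every world is R-related to itself.
Euclidean (axiom 5): no — s R v and s R t, but not v R t.
So F validates K, K4, S4; S5 would additionally require R to be Euclidean. The strongest is S4.

S4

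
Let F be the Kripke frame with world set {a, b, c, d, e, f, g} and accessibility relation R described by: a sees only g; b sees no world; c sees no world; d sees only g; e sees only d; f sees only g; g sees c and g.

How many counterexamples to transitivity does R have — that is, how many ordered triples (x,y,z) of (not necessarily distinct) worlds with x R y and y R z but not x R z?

4

Enumerating: (a,g,c), (d,g,c), (e,d,g), (f,g,c).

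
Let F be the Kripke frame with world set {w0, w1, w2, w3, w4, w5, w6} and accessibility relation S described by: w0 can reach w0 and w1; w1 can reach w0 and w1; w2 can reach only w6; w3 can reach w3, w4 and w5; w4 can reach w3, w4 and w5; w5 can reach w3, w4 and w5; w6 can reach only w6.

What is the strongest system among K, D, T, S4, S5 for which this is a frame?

Serial (axiom D): yes — every world has a successor (e.g. w0 S w0).
Reflexive (axiom T): no — w2 is not related to itself.
Transitive (axiom 4): yes — every two-step S-path is closed by a direct edge.
Euclidean (axiom 5): yes — any two successors of a common world are S-related.
So F validates K, D; T would additionally require S to be reflexive. The strongest is D.

D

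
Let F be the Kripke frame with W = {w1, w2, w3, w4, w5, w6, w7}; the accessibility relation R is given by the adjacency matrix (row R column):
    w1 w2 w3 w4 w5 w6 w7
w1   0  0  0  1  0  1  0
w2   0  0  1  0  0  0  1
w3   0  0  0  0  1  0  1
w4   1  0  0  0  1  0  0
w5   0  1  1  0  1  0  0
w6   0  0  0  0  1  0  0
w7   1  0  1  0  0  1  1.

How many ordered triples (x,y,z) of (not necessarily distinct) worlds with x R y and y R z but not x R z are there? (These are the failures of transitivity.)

Enumerating: (w1,w4,w1), (w1,w4,w5), (w1,w6,w5), (w2,w3,w5), (w2,w7,w1), (w2,w7,w6), (w3,w5,w2), (w3,w5,w3), (w3,w7,w1), (w3,w7,w3), (w3,w7,w6), (w4,w1,w4), … and 10 more.
Total: 22.

22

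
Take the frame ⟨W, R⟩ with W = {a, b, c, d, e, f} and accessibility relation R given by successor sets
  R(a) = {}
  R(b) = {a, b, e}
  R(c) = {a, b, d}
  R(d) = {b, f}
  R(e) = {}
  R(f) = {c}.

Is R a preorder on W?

Reflexive: no — a is not related to itself.
Transitive: no — c R b and b R e, but not c R e.
So R is not a preorder.

No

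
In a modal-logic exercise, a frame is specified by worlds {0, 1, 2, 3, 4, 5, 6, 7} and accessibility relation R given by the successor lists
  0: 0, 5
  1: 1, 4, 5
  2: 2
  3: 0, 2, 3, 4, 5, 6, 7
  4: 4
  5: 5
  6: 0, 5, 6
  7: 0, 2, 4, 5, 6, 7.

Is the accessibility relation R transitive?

Transitive: yes — every two-step R-path is closed by a direct edge.

Yes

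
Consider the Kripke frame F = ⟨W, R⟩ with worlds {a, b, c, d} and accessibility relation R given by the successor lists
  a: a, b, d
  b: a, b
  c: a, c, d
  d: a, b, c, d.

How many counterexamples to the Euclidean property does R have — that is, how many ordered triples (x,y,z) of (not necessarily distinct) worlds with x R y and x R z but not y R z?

6

Enumerating: (a,b,d), (c,a,c), (d,a,c), (d,b,c), (d,b,d), (d,c,b).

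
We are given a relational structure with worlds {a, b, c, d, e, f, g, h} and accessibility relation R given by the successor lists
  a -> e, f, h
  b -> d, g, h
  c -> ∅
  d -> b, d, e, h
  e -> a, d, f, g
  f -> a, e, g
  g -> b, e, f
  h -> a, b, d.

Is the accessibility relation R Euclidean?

No

Euclidean: no — a R e and a R h, but not e R h.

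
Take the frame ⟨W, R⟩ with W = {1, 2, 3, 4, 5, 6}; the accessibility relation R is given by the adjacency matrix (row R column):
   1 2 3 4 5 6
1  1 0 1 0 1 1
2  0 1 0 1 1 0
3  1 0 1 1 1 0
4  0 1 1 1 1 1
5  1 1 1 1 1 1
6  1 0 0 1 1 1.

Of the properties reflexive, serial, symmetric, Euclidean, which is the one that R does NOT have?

Reflexive: yes — every world is R-related to itself.
Serial: yes — every world has a successor (e.g. 1 R 1).
Symmetric: yes — every pair in R has its reverse in R.
Euclidean: no — 1 R 3 and 1 R 6, but not 3 R 6.
Only Euclidean fails.

Euclidean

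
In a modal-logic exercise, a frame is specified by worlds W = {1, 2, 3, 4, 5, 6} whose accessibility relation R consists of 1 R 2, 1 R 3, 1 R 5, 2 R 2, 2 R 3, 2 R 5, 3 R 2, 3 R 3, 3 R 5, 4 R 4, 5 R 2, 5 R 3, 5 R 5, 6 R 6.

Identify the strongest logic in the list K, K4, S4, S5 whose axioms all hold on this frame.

K4

Transitive (axiom 4): yes — every two-step R-path is closed by a direct edge.
Reflexive (axiom T): no — 1 is not related to itself.
Euclidean (axiom 5): yes — any two successors of a common world are R-related.
So F validates K, K4; S4 would additionally require R to be reflexive. The strongest is K4.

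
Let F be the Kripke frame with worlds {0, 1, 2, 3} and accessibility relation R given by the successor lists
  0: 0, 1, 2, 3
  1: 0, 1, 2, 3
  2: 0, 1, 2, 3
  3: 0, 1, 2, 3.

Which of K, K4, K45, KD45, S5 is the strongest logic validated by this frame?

S5

Transitive (axiom 4): yes — every two-step R-path is closed by a direct edge.
Euclidean (axiom 5): yes — any two successors of a common world are R-related.
Serial (axiom D): yes — every world has a successor (e.g. 0 R 0).
Reflexive (axiom T): yes — every world is R-related to itself.
So F validates K, K4, K45, KD45, S5. The strongest is S5.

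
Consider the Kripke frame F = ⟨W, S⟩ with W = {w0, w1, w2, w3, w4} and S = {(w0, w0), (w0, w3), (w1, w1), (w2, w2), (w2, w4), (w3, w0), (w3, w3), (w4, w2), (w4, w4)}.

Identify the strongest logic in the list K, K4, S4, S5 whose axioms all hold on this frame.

Transitive (axiom 4): yes — every two-step S-path is closed by a direct edge.
Reflexive (axiom T): yes — every world is S-related to itself.
Euclidean (axiom 5): yes — any two successors of a common world are S-related.
So F validates K, K4, S4, S5. The strongest is S5.

S5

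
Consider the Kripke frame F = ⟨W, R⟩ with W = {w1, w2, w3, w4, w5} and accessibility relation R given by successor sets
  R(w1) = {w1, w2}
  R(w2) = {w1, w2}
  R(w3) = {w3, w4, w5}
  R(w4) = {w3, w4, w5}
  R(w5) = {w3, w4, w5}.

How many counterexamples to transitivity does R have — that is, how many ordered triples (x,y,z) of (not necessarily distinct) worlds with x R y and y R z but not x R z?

0

R is transitive; there are no such tuples.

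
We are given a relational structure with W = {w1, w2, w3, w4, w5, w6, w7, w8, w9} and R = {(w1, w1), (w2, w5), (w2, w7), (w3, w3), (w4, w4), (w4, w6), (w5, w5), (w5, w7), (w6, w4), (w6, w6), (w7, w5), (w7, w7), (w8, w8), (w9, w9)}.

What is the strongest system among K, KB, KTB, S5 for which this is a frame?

K

Symmetric (axiom B): no — w2 R w5 but not w5 R w2.
Reflexive (axiom T): no — w2 is not related to itself.
Euclidean (axiom 5): yes — any two successors of a common world are R-related.
So F validates K; KB would additionally require R to be symmetric. The strongest is K.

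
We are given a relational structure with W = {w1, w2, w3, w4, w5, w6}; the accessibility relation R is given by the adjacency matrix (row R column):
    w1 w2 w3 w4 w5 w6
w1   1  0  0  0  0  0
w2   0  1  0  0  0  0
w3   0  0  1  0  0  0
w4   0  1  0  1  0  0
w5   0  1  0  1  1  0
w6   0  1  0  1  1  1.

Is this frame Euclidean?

No

Euclidean: no — w5 R w2 and w5 R w4, but not w2 R w4.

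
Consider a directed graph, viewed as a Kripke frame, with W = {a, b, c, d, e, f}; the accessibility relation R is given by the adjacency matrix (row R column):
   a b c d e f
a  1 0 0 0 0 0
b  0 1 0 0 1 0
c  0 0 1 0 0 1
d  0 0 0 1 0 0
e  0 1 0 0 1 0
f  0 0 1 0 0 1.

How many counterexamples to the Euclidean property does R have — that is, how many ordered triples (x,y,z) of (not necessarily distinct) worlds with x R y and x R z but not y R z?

R is Euclidean; there are no such tuples.

0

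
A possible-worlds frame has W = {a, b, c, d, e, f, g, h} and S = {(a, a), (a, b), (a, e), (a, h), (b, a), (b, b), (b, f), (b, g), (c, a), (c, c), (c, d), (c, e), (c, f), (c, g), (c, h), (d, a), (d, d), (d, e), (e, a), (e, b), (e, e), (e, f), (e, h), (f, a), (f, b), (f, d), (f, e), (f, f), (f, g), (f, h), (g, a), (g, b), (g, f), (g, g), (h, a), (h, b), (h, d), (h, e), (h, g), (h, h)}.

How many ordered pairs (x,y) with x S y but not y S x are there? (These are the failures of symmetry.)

16

Enumerating: (c,a), (c,d), (c,e), (c,f), (c,g), (c,h), (d,a), (d,e), (e,b), (f,a), (f,d), (f,h), (g,a), (h,b), (h,d), (h,g).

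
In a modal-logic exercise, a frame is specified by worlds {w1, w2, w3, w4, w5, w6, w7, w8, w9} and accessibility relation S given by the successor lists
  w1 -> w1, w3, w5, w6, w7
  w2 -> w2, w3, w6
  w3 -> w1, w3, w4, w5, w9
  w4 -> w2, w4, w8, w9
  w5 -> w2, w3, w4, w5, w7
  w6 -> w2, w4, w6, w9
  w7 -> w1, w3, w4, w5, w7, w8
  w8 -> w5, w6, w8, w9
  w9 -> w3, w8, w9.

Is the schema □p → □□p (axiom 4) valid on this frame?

No

Axiom 4 corresponds to the accessibility relation being transitive.
Transitive: no — w1 S w3 and w3 S w4, but not w1 S w4.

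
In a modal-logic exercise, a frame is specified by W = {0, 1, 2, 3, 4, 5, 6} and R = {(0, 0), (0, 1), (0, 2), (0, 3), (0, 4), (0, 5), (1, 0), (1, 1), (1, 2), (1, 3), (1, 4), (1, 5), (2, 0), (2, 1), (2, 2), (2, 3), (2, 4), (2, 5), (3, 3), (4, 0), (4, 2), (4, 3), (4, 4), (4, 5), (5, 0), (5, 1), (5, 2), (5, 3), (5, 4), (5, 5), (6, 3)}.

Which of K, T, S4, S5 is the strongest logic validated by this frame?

Reflexive (axiom T): no — 6 is not related to itself.
Transitive (axiom 4): no — 4 R 0 and 0 R 1, but not 4 R 1.
Euclidean (axiom 5): no — 0 R 3 and 0 R 1, but not 3 R 1.
So F validates K; T would additionally require R to be reflexive. The strongest is K.

K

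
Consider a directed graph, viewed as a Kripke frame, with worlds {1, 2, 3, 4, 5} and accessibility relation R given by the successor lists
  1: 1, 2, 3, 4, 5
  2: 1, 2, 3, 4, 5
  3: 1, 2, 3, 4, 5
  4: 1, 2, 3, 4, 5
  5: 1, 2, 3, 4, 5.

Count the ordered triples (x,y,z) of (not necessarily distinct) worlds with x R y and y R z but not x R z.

R is transitive; there are no such tuples.

0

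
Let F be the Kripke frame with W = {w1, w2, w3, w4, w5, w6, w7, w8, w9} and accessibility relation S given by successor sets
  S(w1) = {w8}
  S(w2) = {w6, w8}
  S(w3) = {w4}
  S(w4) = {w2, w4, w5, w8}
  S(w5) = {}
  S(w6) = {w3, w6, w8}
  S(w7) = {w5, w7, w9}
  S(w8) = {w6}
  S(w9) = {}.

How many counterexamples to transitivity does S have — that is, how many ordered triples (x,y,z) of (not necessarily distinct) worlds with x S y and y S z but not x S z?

Enumerating: (w1,w8,w6), (w2,w6,w3), (w3,w4,w2), (w3,w4,w5), (w3,w4,w8), (w4,w2,w6), (w4,w8,w6), (w6,w3,w4), (w8,w6,w3), (w8,w6,w8).

10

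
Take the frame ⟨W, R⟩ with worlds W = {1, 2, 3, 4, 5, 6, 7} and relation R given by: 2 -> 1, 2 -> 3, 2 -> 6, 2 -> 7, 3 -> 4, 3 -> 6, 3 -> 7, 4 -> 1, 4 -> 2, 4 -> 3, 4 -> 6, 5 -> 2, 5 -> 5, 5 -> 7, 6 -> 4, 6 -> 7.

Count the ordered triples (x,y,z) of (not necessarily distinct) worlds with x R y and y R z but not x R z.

Enumerating: (2,3,4), (2,6,4), (3,4,1), (3,4,2), (3,4,3), (4,2,7), (4,3,4), (4,3,7), (4,6,4), (4,6,7), (5,2,1), (5,2,3), (5,2,6), (6,4,1), (6,4,2), (6,4,3), (6,4,6).

17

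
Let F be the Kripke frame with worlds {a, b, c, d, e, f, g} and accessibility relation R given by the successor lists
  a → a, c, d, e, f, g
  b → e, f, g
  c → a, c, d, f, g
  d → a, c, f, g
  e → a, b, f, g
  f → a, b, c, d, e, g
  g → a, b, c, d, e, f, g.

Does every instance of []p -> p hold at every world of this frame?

The schema T characterises exactly the reflexive frames.
Reflexive: no — b is not related to itself.

No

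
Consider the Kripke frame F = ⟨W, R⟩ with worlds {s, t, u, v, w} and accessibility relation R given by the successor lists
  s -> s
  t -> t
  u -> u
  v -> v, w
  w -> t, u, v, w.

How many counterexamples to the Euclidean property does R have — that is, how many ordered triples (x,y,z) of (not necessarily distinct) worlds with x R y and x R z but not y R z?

8

Enumerating: (w,t,u), (w,t,v), (w,t,w), (w,u,t), (w,u,v), (w,u,w), (w,v,t), (w,v,u).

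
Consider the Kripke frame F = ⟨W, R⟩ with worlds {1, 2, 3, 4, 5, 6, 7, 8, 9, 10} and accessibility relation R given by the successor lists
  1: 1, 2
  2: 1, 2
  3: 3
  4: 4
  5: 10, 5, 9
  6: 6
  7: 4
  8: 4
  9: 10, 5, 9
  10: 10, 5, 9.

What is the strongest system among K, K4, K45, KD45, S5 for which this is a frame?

KD45

Transitive (axiom 4): yes — every two-step R-path is closed by a direct edge.
Euclidean (axiom 5): yes — any two successors of a common world are R-related.
Serial (axiom D): yes — every world has a successor (e.g. 1 R 1).
Reflexive (axiom T): no — 7 is not related to itself.
So F validates K, K4, K45, KD45; S5 would additionally require R to be reflexive. The strongest is KD45.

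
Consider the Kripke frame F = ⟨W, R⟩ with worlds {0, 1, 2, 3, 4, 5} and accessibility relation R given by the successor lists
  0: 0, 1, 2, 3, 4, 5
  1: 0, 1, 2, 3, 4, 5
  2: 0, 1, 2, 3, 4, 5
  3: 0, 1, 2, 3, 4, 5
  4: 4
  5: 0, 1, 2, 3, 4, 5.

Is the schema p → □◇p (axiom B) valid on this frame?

The schema B characterises exactly the symmetric frames.
Symmetric: no — 0 R 4 but not 4 R 0.

No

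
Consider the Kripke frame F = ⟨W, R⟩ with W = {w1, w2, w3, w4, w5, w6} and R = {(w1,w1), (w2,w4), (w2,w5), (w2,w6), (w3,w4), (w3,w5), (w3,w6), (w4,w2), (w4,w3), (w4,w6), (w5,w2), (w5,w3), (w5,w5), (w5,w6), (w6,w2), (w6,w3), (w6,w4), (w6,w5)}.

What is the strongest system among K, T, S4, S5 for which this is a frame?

Reflexive (axiom T): no — w2 is not related to itself.
Transitive (axiom 4): no — w2 R w4 and w4 R w3, but not w2 R w3.
Euclidean (axiom 5): no — w2 R w4 and w2 R w5, but not w4 R w5.
So F validates K; T would additionally require R to be reflexive. The strongest is K.

K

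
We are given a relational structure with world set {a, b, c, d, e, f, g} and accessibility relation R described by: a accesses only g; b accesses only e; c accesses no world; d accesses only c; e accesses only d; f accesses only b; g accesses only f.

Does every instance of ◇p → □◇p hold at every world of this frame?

No

By correspondence theory, 5 is valid on a frame iff R is Euclidean.
Euclidean: no — a R g and a R g, but not g R g.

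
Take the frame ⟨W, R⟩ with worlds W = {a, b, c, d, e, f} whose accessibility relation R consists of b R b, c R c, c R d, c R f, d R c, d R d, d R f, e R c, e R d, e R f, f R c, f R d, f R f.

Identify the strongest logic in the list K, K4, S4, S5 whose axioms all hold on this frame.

K4

Transitive (axiom 4): yes — every two-step R-path is closed by a direct edge.
Reflexive (axiom T): no — a is not related to itself.
Euclidean (axiom 5): yes — any two successors of a common world are R-related.
So F validates K, K4; S4 would additionally require R to be reflexive. The strongest is K4.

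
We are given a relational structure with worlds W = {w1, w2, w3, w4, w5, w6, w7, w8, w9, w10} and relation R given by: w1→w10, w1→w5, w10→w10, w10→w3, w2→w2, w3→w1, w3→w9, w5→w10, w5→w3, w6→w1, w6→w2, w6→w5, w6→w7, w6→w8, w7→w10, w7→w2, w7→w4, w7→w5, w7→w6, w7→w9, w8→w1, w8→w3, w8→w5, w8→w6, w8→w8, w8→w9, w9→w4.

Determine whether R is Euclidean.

No

Euclidean: no — w1 R w10 and w1 R w5, but not w10 R w5.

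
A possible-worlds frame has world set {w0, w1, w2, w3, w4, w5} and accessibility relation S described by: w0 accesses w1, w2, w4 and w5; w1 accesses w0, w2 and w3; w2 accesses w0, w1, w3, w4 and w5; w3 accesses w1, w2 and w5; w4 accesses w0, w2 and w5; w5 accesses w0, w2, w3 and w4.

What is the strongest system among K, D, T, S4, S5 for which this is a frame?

D

Serial (axiom D): yes — every world has a successor (e.g. w0 S w1).
Reflexive (axiom T): no — w0 is not related to itself.
Transitive (axiom 4): no — w0 S w1 and w1 S w3, but not w0 S w3.
Euclidean (axiom 5): no — w0 S w1 and w0 S w4, but not w1 S w4.
So F validates K, D; T would additionally require S to be reflexive. The strongest is D.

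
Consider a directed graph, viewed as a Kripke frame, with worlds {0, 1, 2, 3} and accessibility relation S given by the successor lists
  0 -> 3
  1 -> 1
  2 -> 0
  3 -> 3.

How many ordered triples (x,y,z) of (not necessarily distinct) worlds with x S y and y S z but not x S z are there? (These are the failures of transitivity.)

1

Enumerating: (2,0,3).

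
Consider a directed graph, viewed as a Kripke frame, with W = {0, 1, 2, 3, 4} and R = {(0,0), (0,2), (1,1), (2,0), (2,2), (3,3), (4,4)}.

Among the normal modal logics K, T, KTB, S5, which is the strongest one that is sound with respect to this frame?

S5

Reflexive (axiom T): yes — every world is R-related to itself.
Symmetric (axiom B): yes — every pair in R has its reverse in R.
Euclidean (axiom 5): yes — any two successors of a common world are R-related.
So F validates K, T, KTB, S5. The strongest is S5.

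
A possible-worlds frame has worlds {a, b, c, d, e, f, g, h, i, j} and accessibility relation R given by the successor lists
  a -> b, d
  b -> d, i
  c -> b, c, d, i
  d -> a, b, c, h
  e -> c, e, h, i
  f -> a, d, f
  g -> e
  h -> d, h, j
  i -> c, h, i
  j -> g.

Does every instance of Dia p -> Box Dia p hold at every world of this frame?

No

Axiom 5 corresponds to the accessibility relation being Euclidean.
Euclidean: no — b R d and b R i, but not d R i.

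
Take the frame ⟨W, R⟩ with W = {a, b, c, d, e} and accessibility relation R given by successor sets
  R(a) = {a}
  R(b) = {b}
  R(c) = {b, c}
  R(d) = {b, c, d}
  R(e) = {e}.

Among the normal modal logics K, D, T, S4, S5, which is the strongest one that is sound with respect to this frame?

Serial (axiom D): yes — every world has a successor (e.g. a R a).
Reflexive (axiom T): yes — every world is R-related to itself.
Transitive (axiom 4): yes — every two-step R-path is closed by a direct edge.
Euclidean (axiom 5): no — d R b and d R c, but not b R c.
So F validates K, D, T, S4; S5 would additionally require R to be Euclidean. The strongest is S4.

S4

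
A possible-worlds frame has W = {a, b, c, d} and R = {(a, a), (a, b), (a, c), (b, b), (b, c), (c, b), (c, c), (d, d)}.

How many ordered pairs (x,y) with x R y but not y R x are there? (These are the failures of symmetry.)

2

Enumerating: (a,b), (a,c).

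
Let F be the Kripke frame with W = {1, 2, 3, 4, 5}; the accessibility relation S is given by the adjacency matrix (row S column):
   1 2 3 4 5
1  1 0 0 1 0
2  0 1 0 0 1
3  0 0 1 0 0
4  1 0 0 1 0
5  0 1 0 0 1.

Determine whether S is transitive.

Yes

Transitive: yes — every two-step S-path is closed by a direct edge.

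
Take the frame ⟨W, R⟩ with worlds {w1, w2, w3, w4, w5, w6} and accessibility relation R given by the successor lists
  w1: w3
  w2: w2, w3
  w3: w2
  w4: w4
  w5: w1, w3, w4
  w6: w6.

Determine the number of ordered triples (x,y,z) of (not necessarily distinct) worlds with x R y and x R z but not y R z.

Enumerating: (w1,w3,w3), (w2,w3,w3), (w5,w1,w1), (w5,w1,w4), (w5,w3,w1), (w5,w3,w3), (w5,w3,w4), (w5,w4,w1), (w5,w4,w3).

9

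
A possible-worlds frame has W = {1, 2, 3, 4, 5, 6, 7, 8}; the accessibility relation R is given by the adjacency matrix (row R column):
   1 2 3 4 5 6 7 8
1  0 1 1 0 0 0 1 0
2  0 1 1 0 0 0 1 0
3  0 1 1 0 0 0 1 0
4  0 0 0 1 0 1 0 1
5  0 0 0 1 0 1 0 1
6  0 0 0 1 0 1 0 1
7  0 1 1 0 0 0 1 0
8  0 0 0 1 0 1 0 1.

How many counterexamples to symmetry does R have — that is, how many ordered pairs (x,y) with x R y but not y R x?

Enumerating: (1,2), (1,3), (1,7), (5,4), (5,6), (5,8).

6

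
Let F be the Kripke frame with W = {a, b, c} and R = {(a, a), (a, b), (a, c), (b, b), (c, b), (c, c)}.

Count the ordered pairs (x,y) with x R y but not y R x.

3

Enumerating: (a,b), (a,c), (c,b).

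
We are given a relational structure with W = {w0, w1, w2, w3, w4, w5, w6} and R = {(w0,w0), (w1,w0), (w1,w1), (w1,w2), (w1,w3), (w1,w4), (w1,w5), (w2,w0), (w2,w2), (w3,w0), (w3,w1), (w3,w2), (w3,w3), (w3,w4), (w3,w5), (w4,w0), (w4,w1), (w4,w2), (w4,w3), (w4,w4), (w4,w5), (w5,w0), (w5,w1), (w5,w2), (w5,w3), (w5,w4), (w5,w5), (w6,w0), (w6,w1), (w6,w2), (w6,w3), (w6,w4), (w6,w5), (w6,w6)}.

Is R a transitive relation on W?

Transitive: yes — every two-step R-path is closed by a direct edge.

Yes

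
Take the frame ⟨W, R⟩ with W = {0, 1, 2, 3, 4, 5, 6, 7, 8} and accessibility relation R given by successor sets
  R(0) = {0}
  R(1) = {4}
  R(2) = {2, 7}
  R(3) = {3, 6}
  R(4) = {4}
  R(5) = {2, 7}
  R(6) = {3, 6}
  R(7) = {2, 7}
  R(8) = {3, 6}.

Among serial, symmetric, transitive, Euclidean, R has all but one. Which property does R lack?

Serial: yes — every world has a successor (e.g. 0 R 0).
Symmetric: no — 1 R 4 but not 4 R 1.
Transitive: yes — every two-step R-path is closed by a direct edge.
Euclidean: yes — any two successors of a common world are R-related.
Only symmetric fails.

symmetric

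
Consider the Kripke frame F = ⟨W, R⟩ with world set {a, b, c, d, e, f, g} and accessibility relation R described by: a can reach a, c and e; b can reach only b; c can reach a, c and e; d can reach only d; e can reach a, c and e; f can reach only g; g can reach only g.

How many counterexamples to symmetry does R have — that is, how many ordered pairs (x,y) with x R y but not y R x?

Enumerating: (f,g).

1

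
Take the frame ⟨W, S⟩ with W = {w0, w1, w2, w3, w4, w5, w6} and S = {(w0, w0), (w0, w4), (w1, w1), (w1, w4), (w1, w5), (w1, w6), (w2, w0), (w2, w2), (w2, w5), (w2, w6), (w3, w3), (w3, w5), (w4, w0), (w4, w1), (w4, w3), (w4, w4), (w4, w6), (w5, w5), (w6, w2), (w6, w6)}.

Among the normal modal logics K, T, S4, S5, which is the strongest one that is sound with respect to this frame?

T

Reflexive (axiom T): yes — every world is S-related to itself.
Transitive (axiom 4): no — w0 S w4 and w4 S w1, but not w0 S w1.
Euclidean (axiom 5): no — w1 S w4 and w1 S w5, but not w4 S w5.
So F validates K, T; S4 would additionally require S to be transitive. The strongest is T.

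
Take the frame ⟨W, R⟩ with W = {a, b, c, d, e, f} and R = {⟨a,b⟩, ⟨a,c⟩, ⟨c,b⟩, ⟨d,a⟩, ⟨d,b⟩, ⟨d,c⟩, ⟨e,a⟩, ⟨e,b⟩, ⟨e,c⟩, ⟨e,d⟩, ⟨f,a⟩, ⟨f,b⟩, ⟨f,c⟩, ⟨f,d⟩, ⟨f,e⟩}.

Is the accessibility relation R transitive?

Yes

Transitive: yes — every two-step R-path is closed by a direct edge.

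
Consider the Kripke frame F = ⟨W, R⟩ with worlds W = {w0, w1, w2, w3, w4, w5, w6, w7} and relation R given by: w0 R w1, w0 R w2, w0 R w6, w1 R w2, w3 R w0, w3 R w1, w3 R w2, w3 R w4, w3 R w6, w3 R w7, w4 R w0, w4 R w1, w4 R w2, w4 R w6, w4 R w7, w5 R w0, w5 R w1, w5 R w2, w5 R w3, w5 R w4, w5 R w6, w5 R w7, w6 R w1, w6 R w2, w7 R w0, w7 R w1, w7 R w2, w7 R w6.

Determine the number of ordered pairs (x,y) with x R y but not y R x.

Enumerating: (w0,w1), (w0,w2), (w0,w6), (w1,w2), (w3,w0), (w3,w1), (w3,w2), (w3,w4), (w3,w6), (w3,w7), (w4,w0), (w4,w1), … and 16 more.
Total: 28.

28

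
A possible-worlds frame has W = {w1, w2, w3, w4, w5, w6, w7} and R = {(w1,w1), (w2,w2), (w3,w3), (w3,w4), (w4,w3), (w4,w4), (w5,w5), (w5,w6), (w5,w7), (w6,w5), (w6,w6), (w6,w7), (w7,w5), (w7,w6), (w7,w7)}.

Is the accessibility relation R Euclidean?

Yes

Euclidean: yes — any two successors of a common world are R-related.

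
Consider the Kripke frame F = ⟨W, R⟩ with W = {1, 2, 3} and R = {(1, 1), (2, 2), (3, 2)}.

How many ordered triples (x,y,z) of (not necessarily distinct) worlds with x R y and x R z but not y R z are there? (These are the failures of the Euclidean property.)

R is Euclidean; there are no such tuples.

0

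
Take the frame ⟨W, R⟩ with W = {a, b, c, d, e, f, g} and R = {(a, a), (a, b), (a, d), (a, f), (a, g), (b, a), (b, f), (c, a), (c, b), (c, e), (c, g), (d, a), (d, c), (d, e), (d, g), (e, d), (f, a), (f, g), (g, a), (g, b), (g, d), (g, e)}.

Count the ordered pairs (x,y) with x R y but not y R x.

Enumerating: (b,f), (c,a), (c,b), (c,e), (c,g), (d,c), (f,g), (g,b), (g,e).

9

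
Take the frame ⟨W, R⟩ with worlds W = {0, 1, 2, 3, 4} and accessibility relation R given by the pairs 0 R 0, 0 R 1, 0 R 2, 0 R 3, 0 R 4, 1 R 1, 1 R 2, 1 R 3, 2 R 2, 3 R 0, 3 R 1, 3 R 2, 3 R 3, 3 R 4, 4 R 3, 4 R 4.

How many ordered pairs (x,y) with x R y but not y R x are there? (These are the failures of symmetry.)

5

Enumerating: (0,1), (0,2), (0,4), (1,2), (3,2).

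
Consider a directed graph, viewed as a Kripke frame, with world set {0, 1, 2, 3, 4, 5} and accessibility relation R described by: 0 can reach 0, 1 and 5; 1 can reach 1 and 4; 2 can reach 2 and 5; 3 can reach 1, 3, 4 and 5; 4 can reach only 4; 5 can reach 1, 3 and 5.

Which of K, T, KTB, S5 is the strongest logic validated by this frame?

Reflexive (axiom T): yes — every world is R-related to itself.
Symmetric (axiom B): no — 0 R 1 but not 1 R 0.
Euclidean (axiom 5): no — 0 R 1 and 0 R 5, but not 1 R 5.
So F validates K, T; KTB would additionally require R to be symmetric. The strongest is T.

T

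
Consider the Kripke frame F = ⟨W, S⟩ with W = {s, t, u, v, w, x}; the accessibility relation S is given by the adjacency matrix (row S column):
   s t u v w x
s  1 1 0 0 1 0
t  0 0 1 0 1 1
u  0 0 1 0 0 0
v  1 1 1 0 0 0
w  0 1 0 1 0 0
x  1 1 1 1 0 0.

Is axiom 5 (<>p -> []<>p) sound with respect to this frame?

No

By correspondence theory, 5 is valid on a frame iff S is Euclidean.
Euclidean: no — t S u and t S w, but not u S w.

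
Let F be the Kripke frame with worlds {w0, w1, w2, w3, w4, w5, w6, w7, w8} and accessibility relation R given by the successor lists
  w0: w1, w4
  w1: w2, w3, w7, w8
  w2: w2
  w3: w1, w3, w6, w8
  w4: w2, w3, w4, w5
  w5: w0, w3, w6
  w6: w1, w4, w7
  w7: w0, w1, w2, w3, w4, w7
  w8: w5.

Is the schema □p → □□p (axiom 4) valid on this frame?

Axiom 4 corresponds to the accessibility relation being transitive.
Transitive: no — w0 R w1 and w1 R w2, but not w0 R w2.

No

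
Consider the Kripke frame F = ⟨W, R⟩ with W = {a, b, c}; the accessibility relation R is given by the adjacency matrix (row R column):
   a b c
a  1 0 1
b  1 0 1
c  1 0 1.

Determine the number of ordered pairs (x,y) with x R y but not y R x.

2

Enumerating: (b,a), (b,c).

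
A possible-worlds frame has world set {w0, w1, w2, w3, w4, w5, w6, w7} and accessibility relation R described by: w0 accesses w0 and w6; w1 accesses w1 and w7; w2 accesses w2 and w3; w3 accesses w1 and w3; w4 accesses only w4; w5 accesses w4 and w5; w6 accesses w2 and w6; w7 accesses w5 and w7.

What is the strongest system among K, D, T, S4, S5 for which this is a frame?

Serial (axiom D): yes — every world has a successor (e.g. w0 R w0).
Reflexive (axiom T): yes — every world is R-related to itself.
Transitive (axiom 4): no — w0 R w6 and w6 R w2, but not w0 R w2.
Euclidean (axiom 5): no — w0 R w6 and w0 R w0, but not w6 R w0.
So F validates K, D, T; S4 would additionally require R to be transitive. The strongest is T.

T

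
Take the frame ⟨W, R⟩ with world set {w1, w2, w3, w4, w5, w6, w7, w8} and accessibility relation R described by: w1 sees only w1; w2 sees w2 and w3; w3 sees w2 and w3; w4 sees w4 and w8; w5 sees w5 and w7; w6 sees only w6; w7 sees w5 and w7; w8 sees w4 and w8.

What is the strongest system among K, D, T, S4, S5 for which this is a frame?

Serial (axiom D): yes — every world has a successor (e.g. w1 R w1).
Reflexive (axiom T): yes — every world is R-related to itself.
Transitive (axiom 4): yes — every two-step R-path is closed by a direct edge.
Euclidean (axiom 5): yes — any two successors of a common world are R-related.
So F validates K, D, T, S4, S5. The strongest is S5.

S5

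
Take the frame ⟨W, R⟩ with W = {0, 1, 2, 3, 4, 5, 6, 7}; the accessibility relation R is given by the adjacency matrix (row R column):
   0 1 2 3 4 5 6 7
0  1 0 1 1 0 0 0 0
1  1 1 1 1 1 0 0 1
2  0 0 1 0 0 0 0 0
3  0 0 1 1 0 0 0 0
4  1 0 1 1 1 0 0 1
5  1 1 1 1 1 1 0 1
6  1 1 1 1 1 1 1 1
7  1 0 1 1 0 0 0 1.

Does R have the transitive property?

Transitive: yes — every two-step R-path is closed by a direct edge.

Yes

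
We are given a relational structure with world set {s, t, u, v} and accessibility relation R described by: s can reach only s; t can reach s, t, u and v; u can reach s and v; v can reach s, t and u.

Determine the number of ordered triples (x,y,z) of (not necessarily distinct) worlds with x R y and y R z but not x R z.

4

Enumerating: (u,v,t), (u,v,u), (v,t,v), (v,u,v).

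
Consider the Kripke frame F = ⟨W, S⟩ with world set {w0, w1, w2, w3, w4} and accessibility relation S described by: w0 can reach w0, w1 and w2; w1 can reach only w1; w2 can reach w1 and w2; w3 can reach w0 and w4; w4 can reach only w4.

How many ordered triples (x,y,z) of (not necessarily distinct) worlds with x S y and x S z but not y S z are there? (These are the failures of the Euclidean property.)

Enumerating: (w0,w1,w0), (w0,w1,w2), (w0,w2,w0), (w2,w1,w2), (w3,w0,w4), (w3,w4,w0).

6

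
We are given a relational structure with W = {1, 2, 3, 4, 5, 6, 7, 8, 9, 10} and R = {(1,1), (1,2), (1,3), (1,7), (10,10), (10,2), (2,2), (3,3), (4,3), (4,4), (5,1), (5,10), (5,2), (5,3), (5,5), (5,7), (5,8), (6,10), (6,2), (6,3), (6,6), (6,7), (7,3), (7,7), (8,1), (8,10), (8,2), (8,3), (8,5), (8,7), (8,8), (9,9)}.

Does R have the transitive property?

Transitive: yes — every two-step R-path is closed by a direct edge.

Yes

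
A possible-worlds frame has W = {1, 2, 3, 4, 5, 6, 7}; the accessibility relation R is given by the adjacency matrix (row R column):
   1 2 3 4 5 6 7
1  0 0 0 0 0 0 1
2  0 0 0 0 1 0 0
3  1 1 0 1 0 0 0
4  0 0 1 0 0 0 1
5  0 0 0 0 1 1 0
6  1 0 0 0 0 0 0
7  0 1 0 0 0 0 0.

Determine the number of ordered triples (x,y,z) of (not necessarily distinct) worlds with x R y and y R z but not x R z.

Enumerating: (1,7,2), (2,5,6), (3,1,7), (3,2,5), (3,4,3), (3,4,7), (4,3,1), (4,3,2), (4,3,4), (4,7,2), (5,6,1), (6,1,7), (7,2,5).

13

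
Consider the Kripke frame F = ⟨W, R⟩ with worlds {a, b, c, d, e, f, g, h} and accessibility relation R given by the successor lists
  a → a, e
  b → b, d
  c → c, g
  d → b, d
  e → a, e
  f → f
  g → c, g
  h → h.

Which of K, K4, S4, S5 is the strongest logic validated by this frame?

Transitive (axiom 4): yes — every two-step R-path is closed by a direct edge.
Reflexive (axiom T): yes — every world is R-related to itself.
Euclidean (axiom 5): yes — any two successors of a common world are R-related.
So F validates K, K4, S4, S5. The strongest is S5.

S5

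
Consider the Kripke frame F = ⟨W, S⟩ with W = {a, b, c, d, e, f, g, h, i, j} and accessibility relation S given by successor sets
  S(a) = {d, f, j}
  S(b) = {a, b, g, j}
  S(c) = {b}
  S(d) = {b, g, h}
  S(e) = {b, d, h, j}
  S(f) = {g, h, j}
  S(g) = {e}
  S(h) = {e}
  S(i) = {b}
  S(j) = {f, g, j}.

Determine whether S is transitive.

Transitive: no — a S d and d S b, but not a S b.

No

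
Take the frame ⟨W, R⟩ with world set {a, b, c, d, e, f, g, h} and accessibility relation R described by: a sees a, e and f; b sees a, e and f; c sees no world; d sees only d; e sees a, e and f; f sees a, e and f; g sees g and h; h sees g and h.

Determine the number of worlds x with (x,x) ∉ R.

2

Enumerating: b, c.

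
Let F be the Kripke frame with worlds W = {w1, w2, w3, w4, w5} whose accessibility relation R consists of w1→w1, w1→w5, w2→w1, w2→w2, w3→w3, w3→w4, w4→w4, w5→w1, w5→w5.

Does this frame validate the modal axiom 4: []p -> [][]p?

No

By correspondence theory, 4 is valid on a frame iff R is transitive.
Transitive: no — w2 R w1 and w1 R w5, but not w2 R w5.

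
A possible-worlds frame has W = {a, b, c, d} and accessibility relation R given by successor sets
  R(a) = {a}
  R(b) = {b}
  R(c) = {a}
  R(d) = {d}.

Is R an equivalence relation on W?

Reflexive: no — c is not related to itself.
Symmetric: no — c R a but not a R c.
Transitive: yes — every two-step R-path is closed by a direct edge.
So R is not an equivalence relation.

No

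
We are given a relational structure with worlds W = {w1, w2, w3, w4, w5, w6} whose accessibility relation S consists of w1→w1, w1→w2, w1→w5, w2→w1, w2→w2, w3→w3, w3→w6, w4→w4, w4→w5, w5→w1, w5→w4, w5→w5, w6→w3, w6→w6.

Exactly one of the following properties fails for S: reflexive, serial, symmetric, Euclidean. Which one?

Reflexive: yes — every world is S-related to itself.
Serial: yes — every world has a successor (e.g. w1 S w1).
Symmetric: yes — every pair in S has its reverse in S.
Euclidean: no — w1 S w2 and w1 S w5, but not w2 S w5.
Only Euclidean fails.

Euclidean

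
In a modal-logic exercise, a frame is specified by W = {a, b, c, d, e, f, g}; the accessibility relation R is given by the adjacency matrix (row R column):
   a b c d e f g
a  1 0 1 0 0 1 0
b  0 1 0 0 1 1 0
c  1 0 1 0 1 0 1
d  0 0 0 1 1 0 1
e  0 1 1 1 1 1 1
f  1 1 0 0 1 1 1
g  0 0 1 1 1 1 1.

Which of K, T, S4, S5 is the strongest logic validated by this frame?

Reflexive (axiom T): yes — every world is R-related to itself.
Transitive (axiom 4): no — a R c and c R e, but not a R e.
Euclidean (axiom 5): no — a R c and a R f, but not c R f.
So F validates K, T; S4 would additionally require R to be transitive. The strongest is T.

T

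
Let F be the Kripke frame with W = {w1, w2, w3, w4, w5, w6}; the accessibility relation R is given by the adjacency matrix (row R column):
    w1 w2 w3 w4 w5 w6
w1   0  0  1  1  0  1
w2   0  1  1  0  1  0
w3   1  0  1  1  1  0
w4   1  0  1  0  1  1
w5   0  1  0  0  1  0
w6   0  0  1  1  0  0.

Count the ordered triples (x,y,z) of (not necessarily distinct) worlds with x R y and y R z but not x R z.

19

Enumerating: (w1,w3,w1), (w1,w3,w5), (w1,w4,w1), (w1,w4,w5), (w2,w3,w1), (w2,w3,w4), (w3,w1,w6), (w3,w4,w6), (w3,w5,w2), (w4,w1,w4), (w4,w3,w4), (w4,w5,w2), … and 7 more.
Total: 19.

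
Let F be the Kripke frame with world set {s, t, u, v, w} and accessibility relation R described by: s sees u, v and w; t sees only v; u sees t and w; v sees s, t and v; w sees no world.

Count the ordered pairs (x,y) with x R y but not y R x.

4

Enumerating: (s,u), (s,w), (u,t), (u,w).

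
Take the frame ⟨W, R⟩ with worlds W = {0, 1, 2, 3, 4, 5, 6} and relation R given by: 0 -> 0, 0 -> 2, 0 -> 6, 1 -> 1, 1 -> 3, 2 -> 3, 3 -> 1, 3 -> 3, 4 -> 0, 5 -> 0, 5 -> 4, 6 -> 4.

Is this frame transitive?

Transitive: no — 0 R 2 and 2 R 3, but not 0 R 3.

No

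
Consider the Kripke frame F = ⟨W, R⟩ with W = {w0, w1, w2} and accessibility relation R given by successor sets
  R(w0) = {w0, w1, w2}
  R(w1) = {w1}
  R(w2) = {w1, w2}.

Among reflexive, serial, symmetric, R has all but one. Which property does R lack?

Reflexive: yes — every world is R-related to itself.
Serial: yes — every world has a successor (e.g. w0 R w0).
Symmetric: no — w0 R w1 but not w1 R w0.
Only symmetric fails.

symmetric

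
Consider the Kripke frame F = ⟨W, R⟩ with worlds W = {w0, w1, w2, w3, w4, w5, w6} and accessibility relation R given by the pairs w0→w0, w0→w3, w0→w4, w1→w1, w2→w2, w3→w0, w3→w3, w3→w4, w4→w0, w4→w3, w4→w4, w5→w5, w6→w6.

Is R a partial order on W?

Reflexive: yes — every world is R-related to itself.
Transitive: yes — every two-step R-path is closed by a direct edge.
Antisymmetric: no — w0 R w3 and w3 R w0 with w0 ≠ w3.
So R is not a partial order.

No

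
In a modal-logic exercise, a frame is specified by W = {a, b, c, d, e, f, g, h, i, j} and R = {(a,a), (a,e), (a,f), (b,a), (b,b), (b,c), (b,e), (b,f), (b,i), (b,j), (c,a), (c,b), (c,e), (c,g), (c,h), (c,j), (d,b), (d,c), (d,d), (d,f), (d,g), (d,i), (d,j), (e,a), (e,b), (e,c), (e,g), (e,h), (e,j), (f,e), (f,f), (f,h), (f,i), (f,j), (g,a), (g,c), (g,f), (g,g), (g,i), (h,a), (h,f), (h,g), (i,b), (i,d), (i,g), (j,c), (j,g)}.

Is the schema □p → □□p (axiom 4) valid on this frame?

No

The schema 4 characterises exactly the transitive frames.
Transitive: no — a R e and e R b, but not a R b.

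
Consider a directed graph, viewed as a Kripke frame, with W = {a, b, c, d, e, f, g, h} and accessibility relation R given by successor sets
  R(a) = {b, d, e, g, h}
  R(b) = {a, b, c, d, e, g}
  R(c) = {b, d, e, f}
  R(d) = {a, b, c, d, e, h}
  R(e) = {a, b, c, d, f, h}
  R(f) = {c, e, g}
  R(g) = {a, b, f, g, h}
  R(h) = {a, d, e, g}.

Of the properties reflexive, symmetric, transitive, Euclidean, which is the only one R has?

Reflexive: no — a is not related to itself.
Symmetric: yes — every pair in R has its reverse in R.
Transitive: no — a R b and b R c, but not a R c.
Euclidean: no — a R b and a R h, but not b R h.
Only symmetric holds.

symmetric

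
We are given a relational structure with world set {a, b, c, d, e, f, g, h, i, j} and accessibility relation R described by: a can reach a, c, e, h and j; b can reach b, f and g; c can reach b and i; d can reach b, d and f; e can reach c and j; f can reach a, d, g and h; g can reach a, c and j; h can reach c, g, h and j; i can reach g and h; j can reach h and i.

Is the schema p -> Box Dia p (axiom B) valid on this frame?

No

Axiom B corresponds to the accessibility relation being symmetric.
Symmetric: no — a R c but not c R a.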